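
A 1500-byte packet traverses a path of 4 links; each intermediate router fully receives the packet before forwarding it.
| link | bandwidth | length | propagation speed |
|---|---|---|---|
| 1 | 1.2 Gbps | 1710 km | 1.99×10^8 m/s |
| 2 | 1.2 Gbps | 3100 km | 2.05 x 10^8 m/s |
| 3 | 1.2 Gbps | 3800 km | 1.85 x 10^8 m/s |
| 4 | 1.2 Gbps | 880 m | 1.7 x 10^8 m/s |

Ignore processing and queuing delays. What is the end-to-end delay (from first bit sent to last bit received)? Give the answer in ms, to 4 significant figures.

44.30 ms

L = 1500 × 8 = 12000 bits.
Transmission delay per hop = L/R = 12000/1200000000 = 0.01 ms; 4 hops → 0.04 ms.
Propagation delays (d/s per hop): 8.59296, 15.122, 20.5405, 0.00517647 ms; sum = 44.2606 ms.
End-to-end = 44.30 ms.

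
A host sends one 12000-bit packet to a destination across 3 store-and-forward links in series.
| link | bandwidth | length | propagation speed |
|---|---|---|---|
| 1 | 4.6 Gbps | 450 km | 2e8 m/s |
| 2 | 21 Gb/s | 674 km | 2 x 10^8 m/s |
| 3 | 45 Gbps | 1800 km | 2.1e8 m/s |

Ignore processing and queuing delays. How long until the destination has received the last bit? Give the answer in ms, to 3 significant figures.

Transmission delays (L/R per hop): 0.0026087, 0.000571429, 0.000266667 ms; sum = 0.00344679 ms.
Propagation delays (d/s per hop): 2.25, 3.37, 8.57143 ms; sum = 14.1914 ms.
End-to-end = 14.2 ms.

14.2 ms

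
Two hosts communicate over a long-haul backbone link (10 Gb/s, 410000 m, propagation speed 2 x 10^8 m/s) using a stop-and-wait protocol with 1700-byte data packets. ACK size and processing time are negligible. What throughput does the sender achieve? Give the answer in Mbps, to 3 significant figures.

3.32 Mbps

t_tx = L/R = 13600/10000000000 = 1.36e-06 s.
t_prop = 410000/200000000 = 0.00205 s; RTT = 0.0041 s.
Cycle = t_tx + RTT = 0.00410136 s.
Throughput = L / cycle = 13600 / 0.00410136 = 3.32 Mbps.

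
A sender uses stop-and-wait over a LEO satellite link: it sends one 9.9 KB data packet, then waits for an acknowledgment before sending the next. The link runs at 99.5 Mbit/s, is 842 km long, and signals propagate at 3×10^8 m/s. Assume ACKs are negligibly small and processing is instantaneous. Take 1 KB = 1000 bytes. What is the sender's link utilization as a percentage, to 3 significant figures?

t_tx = L/R = 79200/99500000 = 0.00079598 s.
t_prop = 842000/300000000 = 0.00280667 s; RTT = 0.00561333 s.
Cycle = t_tx + RTT = 0.00640931 s.
Utilization = t_tx / cycle = 0.00079598/0.00640931 = 12.4 %.

12.4 %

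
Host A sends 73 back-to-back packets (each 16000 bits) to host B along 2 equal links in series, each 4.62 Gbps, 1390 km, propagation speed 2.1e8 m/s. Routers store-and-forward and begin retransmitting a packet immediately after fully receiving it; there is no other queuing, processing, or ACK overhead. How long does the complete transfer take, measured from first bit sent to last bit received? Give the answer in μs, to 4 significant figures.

Per-hop transmission t_tx = L/R = 16000/4620000000 = 3.4632 μs.
Per-hop propagation t_prop = 1390000/210000000 = 6619.05 μs.
Pipeline fill: first packet needs 2·t_tx to clear all hops; remaining 72 packets each add one t_tx.
Total = (2+73-1)·t_tx + 2·t_prop = 74·3.4632 + 2·6619.05 = 13490 μs.

13490 μs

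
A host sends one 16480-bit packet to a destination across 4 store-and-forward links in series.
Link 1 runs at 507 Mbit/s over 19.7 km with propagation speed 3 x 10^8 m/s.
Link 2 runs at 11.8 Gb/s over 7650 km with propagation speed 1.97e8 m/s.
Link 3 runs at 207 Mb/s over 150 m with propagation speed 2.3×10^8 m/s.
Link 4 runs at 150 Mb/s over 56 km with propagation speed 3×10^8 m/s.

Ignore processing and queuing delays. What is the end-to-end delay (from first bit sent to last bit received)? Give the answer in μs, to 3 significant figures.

39300 μs

Transmission delays (L/R per hop): 32.5049, 1.39661, 79.6135, 109.867 μs; sum = 223.382 μs.
Propagation delays (d/s per hop): 65.6667, 38832.5, 0.652174, 186.667 μs; sum = 39085.5 μs.
End-to-end = 39300 μs.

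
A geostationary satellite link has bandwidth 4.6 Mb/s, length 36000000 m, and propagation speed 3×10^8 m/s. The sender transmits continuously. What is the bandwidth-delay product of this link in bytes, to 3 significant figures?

Propagation delay = 36000000 / 300000000 = 0.12 s.
BDP = R × t_prop = 4600000 × 0.12 = 552000 bits.
In bytes: 552000/8 = 69000 bytes.

69000 bytes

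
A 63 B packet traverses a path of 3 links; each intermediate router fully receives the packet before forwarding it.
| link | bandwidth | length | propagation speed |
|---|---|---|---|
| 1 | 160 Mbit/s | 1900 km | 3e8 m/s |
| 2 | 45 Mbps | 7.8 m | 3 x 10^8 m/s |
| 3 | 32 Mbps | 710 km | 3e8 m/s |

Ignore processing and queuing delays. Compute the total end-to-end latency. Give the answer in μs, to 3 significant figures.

L = 63 × 8 = 504 bits.
Transmission delays (L/R per hop): 3.15, 11.2, 15.75 μs; sum = 30.1 μs.
Propagation delays (d/s per hop): 6333.33, 0.026, 2366.67 μs; sum = 8700.03 μs.
End-to-end = 8730 μs.

8730 μs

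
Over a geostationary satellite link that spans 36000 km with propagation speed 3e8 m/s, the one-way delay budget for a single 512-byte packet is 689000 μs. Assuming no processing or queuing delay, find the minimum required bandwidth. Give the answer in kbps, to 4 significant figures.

L = 4096 bits.
Propagation delay = 36000000 / 300000000 = 120000 μs.
Transmission budget = 689000 − 120000 = 569000 μs.
R ≥ L / t_tx = 4096 bits / 0.569 s = 7.199 kbps.

7.199 kbps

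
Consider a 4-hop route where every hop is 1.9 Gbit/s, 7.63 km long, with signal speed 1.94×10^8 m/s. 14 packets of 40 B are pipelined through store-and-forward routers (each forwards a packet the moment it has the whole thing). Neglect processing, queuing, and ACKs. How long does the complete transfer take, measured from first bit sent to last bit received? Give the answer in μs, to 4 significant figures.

160.2 μs

Per-hop transmission t_tx = L/R = 320/1900000000 = 0.168421 μs.
Per-hop propagation t_prop = 7630/194000000 = 39.3299 μs.
Pipeline fill: first packet needs 4·t_tx to clear all hops; remaining 13 packets each add one t_tx.
Total = (4+14-1)·t_tx + 4·t_prop = 17·0.168421 + 4·39.3299 = 160.2 μs.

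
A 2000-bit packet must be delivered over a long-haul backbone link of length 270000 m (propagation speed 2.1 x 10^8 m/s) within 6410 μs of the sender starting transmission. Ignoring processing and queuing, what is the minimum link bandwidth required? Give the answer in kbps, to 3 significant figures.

390 kbps

Propagation delay = 270000 / 210000000 = 1285.71 μs.
Transmission budget = 6410 − 1285.71 = 5124.29 μs.
R ≥ L / t_tx = 2000 bits / 0.00512429 s = 390 kbps.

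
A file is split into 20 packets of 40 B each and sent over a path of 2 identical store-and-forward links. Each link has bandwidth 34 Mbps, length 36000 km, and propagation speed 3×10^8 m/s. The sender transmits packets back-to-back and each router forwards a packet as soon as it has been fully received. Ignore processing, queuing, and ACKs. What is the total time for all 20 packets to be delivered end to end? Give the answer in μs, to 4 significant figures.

Per-hop transmission t_tx = L/R = 320/34000000 = 9.41176 μs.
Per-hop propagation t_prop = 36000000/300000000 = 120000 μs.
Pipeline fill: first packet needs 2·t_tx to clear all hops; remaining 19 packets each add one t_tx.
Total = (2+20-1)·t_tx + 2·t_prop = 21·9.41176 + 2·120000 = 240200 μs.

240200 μs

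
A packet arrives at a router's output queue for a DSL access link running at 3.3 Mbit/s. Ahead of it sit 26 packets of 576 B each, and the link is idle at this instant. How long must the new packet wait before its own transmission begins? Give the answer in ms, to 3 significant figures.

Each queued packet: L/R = 4608/3300000 = 1.39636 ms.
26 queued → 36.3055 ms.
Queuing delay = 36.3 ms.

36.3 ms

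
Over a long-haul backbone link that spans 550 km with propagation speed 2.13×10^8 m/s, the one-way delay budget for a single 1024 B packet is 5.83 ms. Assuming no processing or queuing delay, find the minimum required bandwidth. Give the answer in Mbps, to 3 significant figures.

L = 8192 bits.
Propagation delay = 550000 / 213000000 = 2.58216 ms.
Transmission budget = 5.83 − 2.58216 = 3.24784 ms.
R ≥ L / t_tx = 8192 bits / 0.00324784 s = 2.52 Mbps.

2.52 Mbps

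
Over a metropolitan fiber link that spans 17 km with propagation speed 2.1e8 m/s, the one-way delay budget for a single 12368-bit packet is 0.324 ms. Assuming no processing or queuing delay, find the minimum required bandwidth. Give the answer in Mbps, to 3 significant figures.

Propagation delay = 17000 / 210000000 = 0.0809524 ms.
Transmission budget = 0.324 − 0.0809524 = 0.243048 ms.
R ≥ L / t_tx = 12368 bits / 0.000243048 s = 50.9 Mbps.

50.9 Mbps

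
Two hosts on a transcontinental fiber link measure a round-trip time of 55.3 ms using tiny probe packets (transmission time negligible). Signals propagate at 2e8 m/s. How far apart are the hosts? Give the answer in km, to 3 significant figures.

5530 km

One-way propagation = RTT/2 = 27.65 ms.
d = s × t = 200000000 × 0.02765 = 5530 km.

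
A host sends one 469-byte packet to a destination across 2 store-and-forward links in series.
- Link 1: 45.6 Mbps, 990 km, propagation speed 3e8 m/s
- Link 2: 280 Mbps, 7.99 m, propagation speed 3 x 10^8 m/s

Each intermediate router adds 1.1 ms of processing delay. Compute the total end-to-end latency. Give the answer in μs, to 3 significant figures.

4500 μs

L = 469 × 8 = 3752 bits.
Transmission delays (L/R per hop): 82.2807, 13.4 μs; sum = 95.6807 μs.
Propagation delays (d/s per hop): 3300, 0.0266333 μs; sum = 3300.03 μs.
Processing at 1 router(s): 1 × 1.1 ms = 1100 μs.
End-to-end = 4500 μs.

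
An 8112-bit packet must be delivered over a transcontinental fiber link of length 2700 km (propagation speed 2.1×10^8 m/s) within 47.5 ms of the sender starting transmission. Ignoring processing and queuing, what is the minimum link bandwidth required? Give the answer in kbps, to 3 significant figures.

234 kbps

Propagation delay = 2700000 / 210000000 = 12.8571 ms.
Transmission budget = 47.5 − 12.8571 = 34.6429 ms.
R ≥ L / t_tx = 8112 bits / 0.0346429 s = 234 kbps.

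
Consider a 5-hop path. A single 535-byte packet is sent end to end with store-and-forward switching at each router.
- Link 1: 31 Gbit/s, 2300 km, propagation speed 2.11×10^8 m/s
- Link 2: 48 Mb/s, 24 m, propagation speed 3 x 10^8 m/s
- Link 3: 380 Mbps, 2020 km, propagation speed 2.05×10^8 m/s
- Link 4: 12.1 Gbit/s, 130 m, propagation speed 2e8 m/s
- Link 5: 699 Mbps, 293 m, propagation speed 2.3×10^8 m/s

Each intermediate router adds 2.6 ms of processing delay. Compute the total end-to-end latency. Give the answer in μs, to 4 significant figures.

31260 μs

L = 535 × 8 = 4280 bits.
Transmission delays (L/R per hop): 0.138065, 89.1667, 11.2632, 0.353719, 6.12303 μs; sum = 107.045 μs.
Propagation delays (d/s per hop): 10900.5, 0.08, 9853.66, 0.65, 1.27391 μs; sum = 20756.1 μs.
Processing at 4 router(s): 4 × 2.6 ms = 10400 μs.
End-to-end = 31260 μs.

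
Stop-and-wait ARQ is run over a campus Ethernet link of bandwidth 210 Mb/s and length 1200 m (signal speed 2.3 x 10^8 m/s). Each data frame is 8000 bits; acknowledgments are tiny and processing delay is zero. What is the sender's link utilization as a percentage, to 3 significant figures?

t_tx = L/R = 8000/210000000 = 3.80952e-05 s.
t_prop = 1200/2.3e+08 = 5.21739e-06 s; RTT = 1.04348e-05 s.
Cycle = t_tx + RTT = 4.853e-05 s.
Utilization = t_tx / cycle = 3.80952e-05/4.853e-05 = 78.5 %.

78.5 %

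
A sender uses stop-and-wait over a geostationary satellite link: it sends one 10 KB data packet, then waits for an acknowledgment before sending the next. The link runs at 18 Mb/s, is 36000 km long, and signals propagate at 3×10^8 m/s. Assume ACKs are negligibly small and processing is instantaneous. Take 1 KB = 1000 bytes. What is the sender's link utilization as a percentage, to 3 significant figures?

1.82 %

t_tx = L/R = 80000/18000000 = 0.00444444 s.
t_prop = 36000000/300000000 = 0.12 s; RTT = 0.24 s.
Cycle = t_tx + RTT = 0.244444 s.
Utilization = t_tx / cycle = 0.00444444/0.244444 = 1.82 %.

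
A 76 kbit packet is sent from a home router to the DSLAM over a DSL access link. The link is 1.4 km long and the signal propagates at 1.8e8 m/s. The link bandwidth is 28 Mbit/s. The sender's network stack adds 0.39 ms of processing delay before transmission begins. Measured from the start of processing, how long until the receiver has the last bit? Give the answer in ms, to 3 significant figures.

L = 76000 bits.
Transmission delay = L/R = 76000 / 28000000 = 2.71429 ms.
Propagation delay = d/s = 1400 m / 180000000 m/s = 0.00777778 ms.
Plus processing delay 0.39 ms = 0.39 ms.
Total = 3.11 ms.

3.11 ms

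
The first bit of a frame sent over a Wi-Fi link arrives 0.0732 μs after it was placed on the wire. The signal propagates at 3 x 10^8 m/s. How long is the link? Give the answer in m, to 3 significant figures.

22.0 m

d = s × t_prop = 300000000 × 7.32e-08 = 22.0 m.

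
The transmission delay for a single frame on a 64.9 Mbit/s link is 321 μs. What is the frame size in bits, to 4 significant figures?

20830 bits

L = R × t_tx = 6.49e+07 b/s × 0.000321 s = 20832.9 bits.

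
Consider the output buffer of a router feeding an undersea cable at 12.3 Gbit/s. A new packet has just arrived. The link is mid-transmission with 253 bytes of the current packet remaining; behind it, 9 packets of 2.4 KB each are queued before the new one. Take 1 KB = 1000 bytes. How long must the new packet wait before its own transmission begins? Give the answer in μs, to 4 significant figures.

14.21 μs

Each queued packet: L/R = 19200/12300000000 = 1.56098 μs.
9 queued → 14.0488 μs.
Plus remaining 2024 bits of current packet: 0.164553 μs.
Queuing delay = 14.21 μs.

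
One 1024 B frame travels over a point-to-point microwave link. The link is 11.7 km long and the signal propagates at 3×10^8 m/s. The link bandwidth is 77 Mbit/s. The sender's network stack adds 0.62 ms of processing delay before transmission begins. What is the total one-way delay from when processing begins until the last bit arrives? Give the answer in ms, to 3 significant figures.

L = 1024 × 8 = 8192 bits.
Transmission delay = L/R = 8192 / 77000000 = 0.10639 ms.
Propagation delay = d/s = 11700 m / 300000000 m/s = 0.039 ms.
Plus processing delay 0.62 ms = 0.62 ms.
Total = 0.765 ms.

0.765 ms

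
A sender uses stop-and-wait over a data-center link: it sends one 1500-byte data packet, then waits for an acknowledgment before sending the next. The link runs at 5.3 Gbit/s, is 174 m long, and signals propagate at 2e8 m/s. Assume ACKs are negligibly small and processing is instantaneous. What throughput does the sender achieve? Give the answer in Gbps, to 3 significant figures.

t_tx = L/R = 12000/5300000000 = 2.26415e-06 s.
t_prop = 174/200000000 = 8.7e-07 s; RTT = 1.74e-06 s.
Cycle = t_tx + RTT = 4.00415e-06 s.
Throughput = L / cycle = 12000 / 4.00415e-06 = 3.00 Gbps.

3.00 Gbps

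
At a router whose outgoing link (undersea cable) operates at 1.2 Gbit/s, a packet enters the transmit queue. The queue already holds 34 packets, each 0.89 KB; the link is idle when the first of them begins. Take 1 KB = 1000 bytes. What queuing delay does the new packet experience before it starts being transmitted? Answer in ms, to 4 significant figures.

0.2017 ms

Each queued packet: L/R = 7120/1200000000 = 0.00593333 ms.
34 queued → 0.201733 ms.
Queuing delay = 0.2017 ms.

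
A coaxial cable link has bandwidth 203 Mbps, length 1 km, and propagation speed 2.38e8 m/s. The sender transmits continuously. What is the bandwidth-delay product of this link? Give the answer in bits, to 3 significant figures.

Propagation delay = 1000 / 238000000 = 4.20168e-06 s.
BDP = R × t_prop = 203000000 × 4.20168e-06 = 852.941 bits.

853 bits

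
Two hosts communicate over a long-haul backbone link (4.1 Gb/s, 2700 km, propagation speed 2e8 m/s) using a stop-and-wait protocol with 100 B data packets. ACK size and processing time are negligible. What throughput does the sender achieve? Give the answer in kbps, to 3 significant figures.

29.6 kbps

t_tx = L/R = 800/4.1e+09 = 1.95122e-07 s.
t_prop = 2700000/200000000 = 0.0135 s; RTT = 0.027 s.
Cycle = t_tx + RTT = 0.0270002 s.
Throughput = L / cycle = 800 / 0.0270002 = 29.6 kbps.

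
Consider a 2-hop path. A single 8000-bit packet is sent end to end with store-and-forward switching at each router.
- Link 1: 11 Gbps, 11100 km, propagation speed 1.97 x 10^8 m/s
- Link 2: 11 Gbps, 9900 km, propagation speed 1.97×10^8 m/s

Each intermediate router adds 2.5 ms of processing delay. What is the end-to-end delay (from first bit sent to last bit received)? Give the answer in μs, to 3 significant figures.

109000 μs

Transmission delay per hop = L/R = 8000/11000000000 = 0.727273 μs; 2 hops → 1.45455 μs.
Propagation delays (d/s per hop): 56345.2, 50253.8 μs; sum = 106599 μs.
Processing at 1 router(s): 1 × 2.5 ms = 2500 μs.
End-to-end = 109000 μs.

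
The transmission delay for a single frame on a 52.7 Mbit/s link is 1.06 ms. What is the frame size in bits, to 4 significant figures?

55860 bits

L = R × t_tx = 52700000 b/s × 0.00106 s = 55862 bits.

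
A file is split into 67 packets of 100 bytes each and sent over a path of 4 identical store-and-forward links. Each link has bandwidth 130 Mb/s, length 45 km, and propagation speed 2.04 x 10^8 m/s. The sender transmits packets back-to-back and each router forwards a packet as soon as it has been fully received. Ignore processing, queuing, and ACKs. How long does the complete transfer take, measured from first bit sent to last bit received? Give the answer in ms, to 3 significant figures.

Per-hop transmission t_tx = L/R = 800/130000000 = 0.00615385 ms.
Per-hop propagation t_prop = 45000/204000000 = 0.220588 ms.
Pipeline fill: first packet needs 4·t_tx to clear all hops; remaining 66 packets each add one t_tx.
Total = (4+67-1)·t_tx + 4·t_prop = 70·0.00615385 + 4·0.220588 = 1.31 ms.

1.31 ms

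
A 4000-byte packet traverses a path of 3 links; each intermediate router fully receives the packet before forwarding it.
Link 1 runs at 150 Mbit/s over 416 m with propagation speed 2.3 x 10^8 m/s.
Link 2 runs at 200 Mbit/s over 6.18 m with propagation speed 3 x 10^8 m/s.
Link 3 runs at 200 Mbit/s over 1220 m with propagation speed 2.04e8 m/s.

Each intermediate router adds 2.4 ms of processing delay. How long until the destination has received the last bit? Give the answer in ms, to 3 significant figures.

5.34 ms

L = 4000 × 8 = 32000 bits.
Transmission delays (L/R per hop): 0.213333, 0.16, 0.16 ms; sum = 0.533333 ms.
Propagation delays (d/s per hop): 0.0018087, 2.06e-05, 0.00598039 ms; sum = 0.00780969 ms.
Processing at 2 router(s): 2 × 2.4 ms = 4.8 ms.
End-to-end = 5.34 ms.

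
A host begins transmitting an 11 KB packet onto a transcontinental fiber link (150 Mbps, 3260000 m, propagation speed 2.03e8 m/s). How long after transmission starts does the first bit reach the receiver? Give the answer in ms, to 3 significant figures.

First bit experiences only propagation delay: d/s = 3260000/2.03e+08 = 16.1 ms.

16.1 ms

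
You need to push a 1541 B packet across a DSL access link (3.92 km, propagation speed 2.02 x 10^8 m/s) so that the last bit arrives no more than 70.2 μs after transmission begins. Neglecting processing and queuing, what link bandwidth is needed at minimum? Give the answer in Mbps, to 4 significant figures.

242.7 Mbps

L = 12328 bits.
Propagation delay = 3920 / 202000000 = 19.4059 μs.
Transmission budget = 70.2 − 19.4059 = 50.7941 μs.
R ≥ L / t_tx = 12328 bits / 5.07941e-05 s = 242.7 Mbps.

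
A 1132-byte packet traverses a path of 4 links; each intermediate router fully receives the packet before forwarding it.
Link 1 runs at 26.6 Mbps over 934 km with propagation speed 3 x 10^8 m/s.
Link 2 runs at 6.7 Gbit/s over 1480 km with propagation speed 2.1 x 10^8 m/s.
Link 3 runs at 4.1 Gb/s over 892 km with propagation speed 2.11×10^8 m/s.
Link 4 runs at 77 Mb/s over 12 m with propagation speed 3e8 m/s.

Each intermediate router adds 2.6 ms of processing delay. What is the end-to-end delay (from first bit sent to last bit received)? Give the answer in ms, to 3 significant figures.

L = 1132 × 8 = 9056 bits.
Transmission delays (L/R per hop): 0.340451, 0.00135164, 0.00220878, 0.11761 ms; sum = 0.461622 ms.
Propagation delays (d/s per hop): 3.11333, 7.04762, 4.22749, 4e-05 ms; sum = 14.3885 ms.
Processing at 3 router(s): 3 × 2.6 ms = 7.8 ms.
End-to-end = 22.7 ms.

22.7 ms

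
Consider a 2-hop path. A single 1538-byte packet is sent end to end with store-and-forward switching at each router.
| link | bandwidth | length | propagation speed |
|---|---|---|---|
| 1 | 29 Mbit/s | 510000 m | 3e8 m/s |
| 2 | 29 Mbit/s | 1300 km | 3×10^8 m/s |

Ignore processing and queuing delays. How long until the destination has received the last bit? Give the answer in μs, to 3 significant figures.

L = 1538 × 8 = 12304 bits.
Transmission delay per hop = L/R = 12304/29000000 = 424.276 μs; 2 hops → 848.552 μs.
Propagation delays (d/s per hop): 1700, 4333.33 μs; sum = 6033.33 μs.
End-to-end = 6880 μs.

6880 μs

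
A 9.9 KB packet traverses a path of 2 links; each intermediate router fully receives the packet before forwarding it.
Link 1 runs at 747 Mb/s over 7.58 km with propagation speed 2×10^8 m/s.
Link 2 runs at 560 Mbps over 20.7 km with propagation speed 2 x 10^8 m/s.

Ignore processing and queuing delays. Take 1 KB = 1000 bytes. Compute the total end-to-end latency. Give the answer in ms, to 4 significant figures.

0.3889 ms

L = 79200 bits.
Transmission delays (L/R per hop): 0.106024, 0.141429 ms; sum = 0.247453 ms.
Propagation delays (d/s per hop): 0.0379, 0.1035 ms; sum = 0.1414 ms.
End-to-end = 0.3889 ms.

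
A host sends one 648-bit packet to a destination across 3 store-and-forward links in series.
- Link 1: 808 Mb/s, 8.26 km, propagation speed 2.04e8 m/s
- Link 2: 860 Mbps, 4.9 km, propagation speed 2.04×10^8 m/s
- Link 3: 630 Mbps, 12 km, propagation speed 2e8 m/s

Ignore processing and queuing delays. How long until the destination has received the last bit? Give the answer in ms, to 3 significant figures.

0.127 ms

Transmission delays (L/R per hop): 0.00080198, 0.000753488, 0.00102857 ms; sum = 0.00258404 ms.
Propagation delays (d/s per hop): 0.0404902, 0.0240196, 0.06 ms; sum = 0.12451 ms.
End-to-end = 0.127 ms.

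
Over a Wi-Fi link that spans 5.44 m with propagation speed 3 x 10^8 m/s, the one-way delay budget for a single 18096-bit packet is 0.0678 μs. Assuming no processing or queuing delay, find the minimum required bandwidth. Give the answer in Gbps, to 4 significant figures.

Propagation delay = 5.44 / 300000000 = 0.0181333 μs.
Transmission budget = 0.0678 − 0.0181333 = 0.0496667 μs.
R ≥ L / t_tx = 18096 bits / 4.96667e-08 s = 364.3 Gbps.

364.3 Gbps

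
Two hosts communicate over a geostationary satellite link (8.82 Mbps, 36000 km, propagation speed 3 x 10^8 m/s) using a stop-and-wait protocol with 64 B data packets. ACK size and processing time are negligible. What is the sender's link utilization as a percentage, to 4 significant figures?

0.02418 %

t_tx = L/R = 512/8820000 = 5.80499e-05 s.
t_prop = 36000000/300000000 = 0.12 s; RTT = 0.24 s.
Cycle = t_tx + RTT = 0.240058 s.
Utilization = t_tx / cycle = 5.80499e-05/0.240058 = 0.02418 %.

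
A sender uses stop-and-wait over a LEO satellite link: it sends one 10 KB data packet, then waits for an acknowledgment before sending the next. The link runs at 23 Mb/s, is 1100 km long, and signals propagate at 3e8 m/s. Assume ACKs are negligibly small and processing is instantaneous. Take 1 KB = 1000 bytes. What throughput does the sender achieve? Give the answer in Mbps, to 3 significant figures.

7.40 Mbps

t_tx = L/R = 80000/23000000 = 0.00347826 s.
t_prop = 1100000/300000000 = 0.00366667 s; RTT = 0.00733333 s.
Cycle = t_tx + RTT = 0.0108116 s.
Throughput = L / cycle = 80000 / 0.0108116 = 7.40 Mbps.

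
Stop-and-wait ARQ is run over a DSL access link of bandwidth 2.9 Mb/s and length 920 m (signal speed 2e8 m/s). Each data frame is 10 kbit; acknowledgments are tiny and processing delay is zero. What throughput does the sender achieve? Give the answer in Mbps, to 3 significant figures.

t_tx = L/R = 10000/2900000 = 0.00344828 s.
t_prop = 920/200000000 = 4.6e-06 s; RTT = 9.2e-06 s.
Cycle = t_tx + RTT = 0.00345748 s.
Throughput = L / cycle = 10000 / 0.00345748 = 2.89 Mbps.

2.89 Mbps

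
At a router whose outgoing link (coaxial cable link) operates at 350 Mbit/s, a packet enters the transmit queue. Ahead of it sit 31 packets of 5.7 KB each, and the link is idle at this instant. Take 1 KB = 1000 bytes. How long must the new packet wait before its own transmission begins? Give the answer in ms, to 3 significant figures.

Each queued packet: L/R = 45600/350000000 = 0.130286 ms.
31 queued → 4.03886 ms.
Queuing delay = 4.04 ms.

4.04 ms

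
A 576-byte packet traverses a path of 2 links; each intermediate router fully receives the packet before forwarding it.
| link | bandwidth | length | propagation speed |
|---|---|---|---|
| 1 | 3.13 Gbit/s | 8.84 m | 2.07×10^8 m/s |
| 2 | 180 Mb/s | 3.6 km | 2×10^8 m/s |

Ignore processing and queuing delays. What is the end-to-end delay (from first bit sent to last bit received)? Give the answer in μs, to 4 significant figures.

45.11 μs

L = 576 × 8 = 4608 bits.
Transmission delays (L/R per hop): 1.4722, 25.6 μs; sum = 27.0722 μs.
Propagation delays (d/s per hop): 0.0427053, 18 μs; sum = 18.0427 μs.
End-to-end = 45.11 μs.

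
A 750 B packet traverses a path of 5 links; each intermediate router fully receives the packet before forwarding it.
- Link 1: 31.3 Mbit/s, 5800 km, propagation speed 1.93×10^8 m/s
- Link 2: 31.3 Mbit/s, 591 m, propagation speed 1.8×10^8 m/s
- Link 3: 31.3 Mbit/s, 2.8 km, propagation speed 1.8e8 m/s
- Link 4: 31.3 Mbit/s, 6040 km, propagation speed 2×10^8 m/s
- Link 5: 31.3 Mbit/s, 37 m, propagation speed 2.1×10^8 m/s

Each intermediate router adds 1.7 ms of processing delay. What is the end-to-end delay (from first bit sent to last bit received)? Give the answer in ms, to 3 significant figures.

L = 750 × 8 = 6000 bits.
Transmission delay per hop = L/R = 6000/31300000 = 0.191693 ms; 5 hops → 0.958466 ms.
Propagation delays (d/s per hop): 30.0518, 0.00328333, 0.0155556, 30.2, 0.00017619 ms; sum = 60.2708 ms.
Processing at 4 router(s): 4 × 1.7 ms = 6.8 ms.
End-to-end = 68.0 ms.

68.0 ms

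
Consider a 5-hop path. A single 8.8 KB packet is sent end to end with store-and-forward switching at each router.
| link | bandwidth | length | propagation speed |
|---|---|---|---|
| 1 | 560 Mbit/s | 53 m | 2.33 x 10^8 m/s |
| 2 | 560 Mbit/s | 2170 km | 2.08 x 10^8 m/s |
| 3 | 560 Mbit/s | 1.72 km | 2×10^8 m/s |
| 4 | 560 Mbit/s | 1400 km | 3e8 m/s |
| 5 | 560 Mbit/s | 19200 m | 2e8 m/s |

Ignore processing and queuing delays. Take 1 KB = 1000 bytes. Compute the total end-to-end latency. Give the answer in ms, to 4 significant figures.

L = 70400 bits.
Transmission delay per hop = L/R = 70400/560000000 = 0.125714 ms; 5 hops → 0.628571 ms.
Propagation delays (d/s per hop): 0.000227468, 10.4327, 0.0086, 4.66667, 0.096 ms; sum = 15.2042 ms.
End-to-end = 15.83 ms.

15.83 ms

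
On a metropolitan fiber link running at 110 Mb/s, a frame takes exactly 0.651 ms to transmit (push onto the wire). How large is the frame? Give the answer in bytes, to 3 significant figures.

L = R × t_tx = 110000000 b/s × 0.000651 s = 71610 bits.
In bytes: 71610 / 8 = 8950 bytes.

8950 bytes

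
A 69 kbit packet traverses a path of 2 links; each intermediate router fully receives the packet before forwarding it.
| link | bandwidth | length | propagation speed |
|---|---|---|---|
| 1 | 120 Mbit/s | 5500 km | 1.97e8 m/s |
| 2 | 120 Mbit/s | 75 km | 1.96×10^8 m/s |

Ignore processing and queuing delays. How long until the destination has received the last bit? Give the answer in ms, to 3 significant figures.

L = 69000 bits.
Transmission delay per hop = L/R = 69000/120000000 = 0.575 ms; 2 hops → 1.15 ms.
Propagation delays (d/s per hop): 27.9188, 0.382653 ms; sum = 28.3014 ms.
End-to-end = 29.5 ms.

29.5 ms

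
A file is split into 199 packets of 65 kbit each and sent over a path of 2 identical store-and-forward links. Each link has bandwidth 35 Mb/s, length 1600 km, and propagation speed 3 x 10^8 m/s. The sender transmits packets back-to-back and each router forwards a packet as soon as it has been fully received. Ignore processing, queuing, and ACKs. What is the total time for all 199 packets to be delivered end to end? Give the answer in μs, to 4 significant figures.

382100 μs

Per-hop transmission t_tx = L/R = 65000/35000000 = 1857.14 μs.
Per-hop propagation t_prop = 1600000/300000000 = 5333.33 μs.
Pipeline fill: first packet needs 2·t_tx to clear all hops; remaining 198 packets each add one t_tx.
Total = (2+199-1)·t_tx + 2·t_prop = 200·1857.14 + 2·5333.33 = 382100 μs.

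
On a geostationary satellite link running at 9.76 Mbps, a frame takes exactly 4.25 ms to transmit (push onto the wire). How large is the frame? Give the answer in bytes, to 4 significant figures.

L = R × t_tx = 9760000 b/s × 0.00425 s = 41480 bits.
In bytes: 41480 / 8 = 5185 bytes.

5185 bytes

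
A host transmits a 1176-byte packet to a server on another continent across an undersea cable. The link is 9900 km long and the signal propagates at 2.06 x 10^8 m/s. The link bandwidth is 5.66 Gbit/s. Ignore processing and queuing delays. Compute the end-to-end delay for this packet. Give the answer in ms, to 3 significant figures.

L = 1176 × 8 = 9408 bits.
Transmission delay = L/R = 9408 / 5660000000 = 0.00166219 ms.
Propagation delay = d/s = 9900000 m / 206000000 m/s = 48.0583 ms.
Total = 48.1 ms.

48.1 ms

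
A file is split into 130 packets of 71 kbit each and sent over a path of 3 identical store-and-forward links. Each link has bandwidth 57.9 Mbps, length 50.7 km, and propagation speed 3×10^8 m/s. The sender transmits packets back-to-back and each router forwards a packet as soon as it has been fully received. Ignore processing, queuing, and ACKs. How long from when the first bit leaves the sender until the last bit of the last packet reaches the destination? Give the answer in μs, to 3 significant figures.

162000 μs

Per-hop transmission t_tx = L/R = 71000/57900000 = 1226.25 μs.
Per-hop propagation t_prop = 50700/300000000 = 169 μs.
Pipeline fill: first packet needs 3·t_tx to clear all hops; remaining 129 packets each add one t_tx.
Total = (3+130-1)·t_tx + 3·t_prop = 132·1226.25 + 3·169 = 162000 μs.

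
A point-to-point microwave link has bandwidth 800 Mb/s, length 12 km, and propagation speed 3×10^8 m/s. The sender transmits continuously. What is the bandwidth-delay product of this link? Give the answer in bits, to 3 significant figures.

32000 bits

Propagation delay = 12000 / 300000000 = 4e-05 s.
BDP = R × t_prop = 800000000 × 4e-05 = 32000 bits.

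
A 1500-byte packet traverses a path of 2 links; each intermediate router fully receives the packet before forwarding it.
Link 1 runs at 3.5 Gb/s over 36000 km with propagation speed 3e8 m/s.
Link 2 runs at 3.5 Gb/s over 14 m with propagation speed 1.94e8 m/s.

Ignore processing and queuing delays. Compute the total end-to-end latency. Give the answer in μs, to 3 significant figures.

120000 μs

L = 1500 × 8 = 12000 bits.
Transmission delay per hop = L/R = 12000/3500000000 = 3.42857 μs; 2 hops → 6.85714 μs.
Propagation delays (d/s per hop): 120000, 0.0721649 μs; sum = 120000 μs.
End-to-end = 120000 μs.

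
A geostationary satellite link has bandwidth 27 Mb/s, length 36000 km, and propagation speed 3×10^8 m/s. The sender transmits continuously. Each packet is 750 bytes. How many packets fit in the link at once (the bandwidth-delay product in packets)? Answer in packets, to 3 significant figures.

540 packets

Propagation delay = 36000000 / 300000000 = 0.12 s.
BDP = R × t_prop = 27000000 × 0.12 = 3240000 bits.
In packets of 6000 bits: 540 packets.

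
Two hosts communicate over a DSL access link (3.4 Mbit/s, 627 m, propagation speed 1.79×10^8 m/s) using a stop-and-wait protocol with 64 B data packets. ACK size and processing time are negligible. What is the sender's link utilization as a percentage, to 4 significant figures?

t_tx = L/R = 512/3400000 = 0.000150588 s.
t_prop = 627/179000000 = 3.50279e-06 s; RTT = 7.00559e-06 s.
Cycle = t_tx + RTT = 0.000157594 s.
Utilization = t_tx / cycle = 0.000150588/0.000157594 = 95.55 %.

95.55 %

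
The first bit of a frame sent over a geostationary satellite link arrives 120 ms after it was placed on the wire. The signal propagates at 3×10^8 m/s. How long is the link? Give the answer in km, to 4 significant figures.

d = s × t_prop = 300000000 × 0.12 = 36000 km.

36000 km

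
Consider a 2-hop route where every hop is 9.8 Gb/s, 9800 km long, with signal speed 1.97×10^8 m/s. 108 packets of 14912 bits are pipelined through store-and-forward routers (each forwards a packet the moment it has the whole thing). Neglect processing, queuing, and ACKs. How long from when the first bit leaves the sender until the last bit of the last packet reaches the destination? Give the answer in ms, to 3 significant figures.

99.7 ms

Per-hop transmission t_tx = L/R = 14912/9800000000 = 0.00152163 ms.
Per-hop propagation t_prop = 9800000/197000000 = 49.7462 ms.
Pipeline fill: first packet needs 2·t_tx to clear all hops; remaining 107 packets each add one t_tx.
Total = (2+108-1)·t_tx + 2·t_prop = 109·0.00152163 + 2·49.7462 = 99.7 ms.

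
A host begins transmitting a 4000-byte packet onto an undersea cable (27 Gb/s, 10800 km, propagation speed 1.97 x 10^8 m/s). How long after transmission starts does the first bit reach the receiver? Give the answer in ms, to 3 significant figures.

First bit experiences only propagation delay: d/s = 10800000/197000000 = 54.8 ms.

54.8 ms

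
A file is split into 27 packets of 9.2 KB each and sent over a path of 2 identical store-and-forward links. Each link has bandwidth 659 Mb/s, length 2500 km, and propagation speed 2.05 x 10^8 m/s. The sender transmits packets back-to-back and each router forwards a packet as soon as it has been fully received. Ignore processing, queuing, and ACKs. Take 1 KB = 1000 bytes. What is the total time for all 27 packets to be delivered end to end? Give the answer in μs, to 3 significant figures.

27500 μs

Per-hop transmission t_tx = L/R = 73600/659000000 = 111.684 μs.
Per-hop propagation t_prop = 2500000/2.05e+08 = 12195.1 μs.
Pipeline fill: first packet needs 2·t_tx to clear all hops; remaining 26 packets each add one t_tx.
Total = (2+27-1)·t_tx + 2·t_prop = 28·111.684 + 2·12195.1 = 27500 μs.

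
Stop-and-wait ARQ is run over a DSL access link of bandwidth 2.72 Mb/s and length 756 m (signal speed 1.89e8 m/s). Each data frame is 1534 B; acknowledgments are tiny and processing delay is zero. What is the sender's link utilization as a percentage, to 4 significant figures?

99.82 %

t_tx = L/R = 12272/2720000 = 0.00451176 s.
t_prop = 756/189000000 = 4e-06 s; RTT = 8e-06 s.
Cycle = t_tx + RTT = 0.00451976 s.
Utilization = t_tx / cycle = 0.00451176/0.00451976 = 99.82 %.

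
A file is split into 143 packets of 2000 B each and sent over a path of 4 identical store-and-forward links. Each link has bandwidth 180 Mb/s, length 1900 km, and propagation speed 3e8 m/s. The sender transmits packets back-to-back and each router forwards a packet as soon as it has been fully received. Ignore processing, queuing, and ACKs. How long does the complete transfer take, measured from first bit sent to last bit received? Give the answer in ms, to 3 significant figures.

Per-hop transmission t_tx = L/R = 16000/180000000 = 0.0888889 ms.
Per-hop propagation t_prop = 1900000/300000000 = 6.33333 ms.
Pipeline fill: first packet needs 4·t_tx to clear all hops; remaining 142 packets each add one t_tx.
Total = (4+143-1)·t_tx + 4·t_prop = 146·0.0888889 + 4·6.33333 = 38.3 ms.

38.3 ms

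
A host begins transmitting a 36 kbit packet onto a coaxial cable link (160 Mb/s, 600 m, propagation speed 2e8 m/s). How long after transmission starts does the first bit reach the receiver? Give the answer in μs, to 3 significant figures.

3.00 μs

First bit experiences only propagation delay: d/s = 600/200000000 = 3.00 μs.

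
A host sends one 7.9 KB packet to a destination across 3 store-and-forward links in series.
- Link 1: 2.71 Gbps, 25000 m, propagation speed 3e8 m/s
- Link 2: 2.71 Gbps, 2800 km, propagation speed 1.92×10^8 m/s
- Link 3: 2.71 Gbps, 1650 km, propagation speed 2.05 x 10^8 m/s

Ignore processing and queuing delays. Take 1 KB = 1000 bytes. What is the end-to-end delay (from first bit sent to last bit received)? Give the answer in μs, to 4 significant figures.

L = 63200 bits.
Transmission delay per hop = L/R = 63200/2710000000 = 23.321 μs; 3 hops → 69.9631 μs.
Propagation delays (d/s per hop): 83.3333, 14583.3, 8048.78 μs; sum = 22715.4 μs.
End-to-end = 22790 μs.

22790 μs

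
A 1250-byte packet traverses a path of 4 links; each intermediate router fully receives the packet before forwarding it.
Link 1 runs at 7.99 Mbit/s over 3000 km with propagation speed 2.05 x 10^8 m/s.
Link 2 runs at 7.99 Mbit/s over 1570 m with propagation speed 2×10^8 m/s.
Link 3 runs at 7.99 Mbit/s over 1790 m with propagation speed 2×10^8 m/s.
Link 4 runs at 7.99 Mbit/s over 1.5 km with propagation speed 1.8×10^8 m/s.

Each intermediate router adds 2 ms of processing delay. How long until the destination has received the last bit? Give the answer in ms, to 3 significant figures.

L = 1250 × 8 = 10000 bits.
Transmission delay per hop = L/R = 10000/7990000 = 1.25156 ms; 4 hops → 5.00626 ms.
Propagation delays (d/s per hop): 14.6341, 0.00785, 0.00895, 0.00833333 ms; sum = 14.6593 ms.
Processing at 3 router(s): 3 × 2 ms = 6 ms.
End-to-end = 25.7 ms.

25.7 ms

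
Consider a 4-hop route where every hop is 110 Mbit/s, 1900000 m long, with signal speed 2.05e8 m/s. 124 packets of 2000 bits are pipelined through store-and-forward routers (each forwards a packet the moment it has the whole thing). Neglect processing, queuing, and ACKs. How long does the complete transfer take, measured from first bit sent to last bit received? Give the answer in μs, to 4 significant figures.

39380 μs

Per-hop transmission t_tx = L/R = 2000/110000000 = 18.1818 μs.
Per-hop propagation t_prop = 1900000/2.05e+08 = 9268.29 μs.
Pipeline fill: first packet needs 4·t_tx to clear all hops; remaining 123 packets each add one t_tx.
Total = (4+124-1)·t_tx + 4·t_prop = 127·18.1818 + 4·9268.29 = 39380 μs.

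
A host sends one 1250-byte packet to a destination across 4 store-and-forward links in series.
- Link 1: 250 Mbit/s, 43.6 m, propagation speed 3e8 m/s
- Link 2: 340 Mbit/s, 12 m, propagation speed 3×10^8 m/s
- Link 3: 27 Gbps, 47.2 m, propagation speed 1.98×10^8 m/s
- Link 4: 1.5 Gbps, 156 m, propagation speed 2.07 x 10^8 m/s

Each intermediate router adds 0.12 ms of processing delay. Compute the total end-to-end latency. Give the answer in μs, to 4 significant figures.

437.6 μs

L = 1250 × 8 = 10000 bits.
Transmission delays (L/R per hop): 40, 29.4118, 0.37037, 6.66667 μs; sum = 76.4488 μs.
Propagation delays (d/s per hop): 0.145333, 0.04, 0.238384, 0.753623 μs; sum = 1.17734 μs.
Processing at 3 router(s): 3 × 0.12 ms = 360 μs.
End-to-end = 437.6 μs.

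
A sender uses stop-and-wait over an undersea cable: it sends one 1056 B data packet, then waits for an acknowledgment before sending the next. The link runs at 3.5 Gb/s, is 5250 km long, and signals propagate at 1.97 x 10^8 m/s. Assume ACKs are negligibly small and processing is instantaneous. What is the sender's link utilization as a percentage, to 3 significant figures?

t_tx = L/R = 8448/3500000000 = 2.41371e-06 s.
t_prop = 5250000/197000000 = 0.0266497 s; RTT = 0.0532995 s.
Cycle = t_tx + RTT = 0.0533019 s.
Utilization = t_tx / cycle = 2.41371e-06/0.0533019 = 0.00453 %.

0.00453 %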